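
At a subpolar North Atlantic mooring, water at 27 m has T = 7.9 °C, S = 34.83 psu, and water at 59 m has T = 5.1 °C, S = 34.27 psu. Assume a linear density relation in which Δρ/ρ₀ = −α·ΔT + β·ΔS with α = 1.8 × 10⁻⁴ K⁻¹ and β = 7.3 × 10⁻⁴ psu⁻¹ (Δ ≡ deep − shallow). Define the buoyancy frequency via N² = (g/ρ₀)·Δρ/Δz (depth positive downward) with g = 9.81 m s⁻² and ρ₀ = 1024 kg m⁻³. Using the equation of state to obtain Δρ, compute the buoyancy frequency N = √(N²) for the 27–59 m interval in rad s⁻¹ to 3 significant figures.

5.40 × 10⁻³ rad s⁻¹

ΔT = -2.8 K, ΔS = -0.56 psu (deep − shallow).
Δρ/ρ₀ = −αΔT + βΔS = 5.04 × 10⁻⁴ − 4.088 × 10⁻⁴ = 9.52 × 10⁻⁵, so Δρ ≈ 0.09748 kg m⁻³.
N² = (g/ρ₀)·Δρ/Δz = g·(Δρ/ρ₀)/Δz = 9.81 × 9.52 × 10⁻⁵ / 32 = 2.9185 × 10⁻⁵ s⁻².
N = √(2.9185 × 10⁻⁵) = 5.4023 × 10⁻³ rad s⁻¹ ≈ 5.40 × 10⁻³ rad s⁻¹.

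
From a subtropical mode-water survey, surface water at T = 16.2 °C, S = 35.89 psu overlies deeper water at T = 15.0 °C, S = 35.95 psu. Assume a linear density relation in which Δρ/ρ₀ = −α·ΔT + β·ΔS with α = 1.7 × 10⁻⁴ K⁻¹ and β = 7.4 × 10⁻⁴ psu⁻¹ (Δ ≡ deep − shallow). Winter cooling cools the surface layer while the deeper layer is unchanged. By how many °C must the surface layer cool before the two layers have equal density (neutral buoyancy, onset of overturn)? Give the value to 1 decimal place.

1.5 °C

Neutral buoyancy requires Δρ = 0, i.e. −α(T_deep − T_surf′) + β(S_deep − S_surf) = 0.
T_surf′ = T_deep − (β/α)·ΔS = 15.0 − (7.4 × 10⁻⁴/1.7 × 10⁻⁴)·(+0.06) = 14.739 °C.
Cooling required: 16.2 − (14.739) = 1.461 °C.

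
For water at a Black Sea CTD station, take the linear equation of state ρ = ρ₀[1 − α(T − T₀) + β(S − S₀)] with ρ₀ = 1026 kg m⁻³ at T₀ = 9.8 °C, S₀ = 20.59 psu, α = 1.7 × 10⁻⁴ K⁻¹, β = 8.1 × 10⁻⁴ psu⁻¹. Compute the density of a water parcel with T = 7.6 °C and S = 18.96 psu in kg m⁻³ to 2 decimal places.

1025.03 kg m⁻³

T − T₀ = -2.2 K, S − S₀ = -1.63 psu.
Bracket = 1 − α·(-2.2) + β·(-1.63) = 1 + (-9.463 × 10⁻⁴) = 0.9990537.
ρ = 1026 × 0.9990537 = 1025.03 kg m⁻³.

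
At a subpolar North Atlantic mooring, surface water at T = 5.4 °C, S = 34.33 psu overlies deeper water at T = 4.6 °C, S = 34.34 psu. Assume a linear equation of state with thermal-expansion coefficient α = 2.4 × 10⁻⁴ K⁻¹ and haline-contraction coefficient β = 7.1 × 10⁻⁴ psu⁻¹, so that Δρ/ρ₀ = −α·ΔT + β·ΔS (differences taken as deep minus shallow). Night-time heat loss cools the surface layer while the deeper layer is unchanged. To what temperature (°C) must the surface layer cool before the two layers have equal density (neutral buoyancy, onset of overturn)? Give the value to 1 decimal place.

Neutral buoyancy requires Δρ = 0, i.e. −α(T_deep − T_surf′) + β(S_deep − S_surf) = 0.
T_surf′ = T_deep − (β/α)·ΔS = 4.6 − (7.1 × 10⁻⁴/2.4 × 10⁻⁴)·(+0.01) = 4.570 °C.
Cooling required: 5.4 − (4.570) = 0.830 °C.

4.6 °C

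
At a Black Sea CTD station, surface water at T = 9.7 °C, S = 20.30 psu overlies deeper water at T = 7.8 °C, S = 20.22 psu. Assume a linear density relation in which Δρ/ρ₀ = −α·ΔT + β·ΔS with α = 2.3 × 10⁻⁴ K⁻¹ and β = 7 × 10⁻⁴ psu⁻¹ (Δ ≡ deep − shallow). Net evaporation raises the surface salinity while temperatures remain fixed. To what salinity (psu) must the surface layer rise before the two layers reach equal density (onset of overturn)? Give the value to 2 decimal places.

20.84 psu

Neutral buoyancy requires −α(T_deep − T_surf) + β(S_deep − S_surf′) = 0.
S_surf′ = S_deep − (α/β)·ΔT = 20.22 − (2.3 × 10⁻⁴/7 × 10⁻⁴)·(-1.9) = 20.8443 psu.
Increase required: 20.8443 − 20.30 = 0.5443 psu.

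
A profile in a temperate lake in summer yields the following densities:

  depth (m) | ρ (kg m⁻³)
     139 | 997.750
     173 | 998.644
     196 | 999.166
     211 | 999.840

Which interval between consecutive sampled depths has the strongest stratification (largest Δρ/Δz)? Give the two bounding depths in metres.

Compute the density gradient over each adjacent pair:
  139–173 m: Δρ/Δz = 0.894/34 = 0.026 kg m⁻⁴
  173–196 m: Δρ/Δz = 0.522/23 = 0.023 kg m⁻⁴
  196–211 m: Δρ/Δz = 0.674/15 = 0.045 kg m⁻⁴
The largest gradient is in the 196–211 m interval — the pycnocline.

196–211 m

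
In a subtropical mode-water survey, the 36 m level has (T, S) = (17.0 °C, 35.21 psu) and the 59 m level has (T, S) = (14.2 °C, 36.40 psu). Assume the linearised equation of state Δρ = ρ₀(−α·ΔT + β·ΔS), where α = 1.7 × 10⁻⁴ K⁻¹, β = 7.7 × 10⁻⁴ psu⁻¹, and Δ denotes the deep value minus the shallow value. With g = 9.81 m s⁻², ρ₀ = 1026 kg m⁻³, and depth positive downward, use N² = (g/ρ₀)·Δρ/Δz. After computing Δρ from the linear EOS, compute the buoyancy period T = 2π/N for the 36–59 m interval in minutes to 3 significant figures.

ΔT = -2.8 K, ΔS = +1.19 psu (deep − shallow).
Δρ/ρ₀ = −αΔT + βΔS = 4.76 × 10⁻⁴ + 9.163 × 10⁻⁴ = 1.3923 × 10⁻³, so Δρ ≈ 1.428 kg m⁻³.
N² = (g/ρ₀)·Δρ/Δz = g·(Δρ/ρ₀)/Δz = 9.81 × 1.3923 × 10⁻³ / 23 = 5.9385 × 10⁻⁴ s⁻².
N = √(5.9385 × 10⁻⁴) = 0.024369 rad s⁻¹ → T = 2π/N = 257.84 s = 4.2973 min ≈ 4.30 min.

4.30 min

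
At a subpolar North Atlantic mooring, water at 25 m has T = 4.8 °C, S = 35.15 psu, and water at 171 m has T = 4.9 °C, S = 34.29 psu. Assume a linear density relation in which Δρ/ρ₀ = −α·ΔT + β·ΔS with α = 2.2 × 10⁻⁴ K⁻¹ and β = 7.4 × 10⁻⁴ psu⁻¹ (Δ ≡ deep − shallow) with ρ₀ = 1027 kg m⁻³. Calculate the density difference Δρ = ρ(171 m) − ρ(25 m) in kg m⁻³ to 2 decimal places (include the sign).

-0.68 kg m⁻³

ΔT = +0.1 K, ΔS = -0.86 psu (deep − shallow).
Δρ/ρ₀ = −(2.2 × 10⁻⁴)(+0.1) + (7.4 × 10⁻⁴)(-0.86) = -6.584 × 10⁻⁴.
Δρ = 1027 × (-6.584 × 10⁻⁴) = -0.68 kg m⁻³.
Negative Δρ: lighter below, statically unstable.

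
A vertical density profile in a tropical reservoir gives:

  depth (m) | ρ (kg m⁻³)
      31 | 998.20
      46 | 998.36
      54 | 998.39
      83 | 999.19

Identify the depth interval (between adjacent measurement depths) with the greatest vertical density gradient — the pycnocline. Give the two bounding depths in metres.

54–83 m

Compute the density gradient over each adjacent pair:
  31–46 m: Δρ/Δz = 0.16/15 = 0.011 kg m⁻⁴
  46–54 m: Δρ/Δz = 0.03/8 = 3.7 × 10⁻³ kg m⁻⁴
  54–83 m: Δρ/Δz = 0.80/29 = 0.028 kg m⁻⁴
The largest gradient is in the 54–83 m interval — the pycnocline.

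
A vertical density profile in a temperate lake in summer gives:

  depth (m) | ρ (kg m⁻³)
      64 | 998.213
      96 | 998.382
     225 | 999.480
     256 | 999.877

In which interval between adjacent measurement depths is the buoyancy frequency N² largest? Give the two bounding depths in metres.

Compute the density gradient over each adjacent pair:
  64–96 m: Δρ/Δz = 0.169/32 = 5.3 × 10⁻³ kg m⁻⁴
  96–225 m: Δρ/Δz = 1.098/129 = 8.5 × 10⁻³ kg m⁻⁴
  225–256 m: Δρ/Δz = 0.397/31 = 0.013 kg m⁻⁴
The largest gradient is in the 225–256 m interval — the pycnocline.

225–256 m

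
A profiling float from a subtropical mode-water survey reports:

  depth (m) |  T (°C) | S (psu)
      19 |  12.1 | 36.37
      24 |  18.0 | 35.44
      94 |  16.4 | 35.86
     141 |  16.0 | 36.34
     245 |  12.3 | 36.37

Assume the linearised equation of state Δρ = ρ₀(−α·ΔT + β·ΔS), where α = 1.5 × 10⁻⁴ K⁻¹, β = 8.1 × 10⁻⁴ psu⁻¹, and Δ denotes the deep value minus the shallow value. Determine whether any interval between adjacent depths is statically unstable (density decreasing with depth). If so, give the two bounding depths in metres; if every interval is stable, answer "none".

19–24 m

Evaluate Δρ/ρ₀ = −αΔT + βΔS across each adjacent pair:
  19–24 m: −αΔT+βΔS = −(1.5 × 10⁻⁴)(+5.9)+(8.1 × 10⁻⁴)(-0.93) = -1.6 × 10⁻³ → UNSTABLE
  24–94 m: −αΔT+βΔS = −(1.5 × 10⁻⁴)(-1.6)+(8.1 × 10⁻⁴)(+0.42) = 5.8 × 10⁻⁴ → stable
  94–141 m: −αΔT+βΔS = −(1.5 × 10⁻⁴)(-0.4)+(8.1 × 10⁻⁴)(+0.48) = 4.5 × 10⁻⁴ → stable
  141–245 m: −αΔT+βΔS = −(1.5 × 10⁻⁴)(-3.7)+(8.1 × 10⁻⁴)(+0.03) = 5.8 × 10⁻⁴ → stable
The 19–24 m interval has Δρ < 0: lighter water underlies denser water.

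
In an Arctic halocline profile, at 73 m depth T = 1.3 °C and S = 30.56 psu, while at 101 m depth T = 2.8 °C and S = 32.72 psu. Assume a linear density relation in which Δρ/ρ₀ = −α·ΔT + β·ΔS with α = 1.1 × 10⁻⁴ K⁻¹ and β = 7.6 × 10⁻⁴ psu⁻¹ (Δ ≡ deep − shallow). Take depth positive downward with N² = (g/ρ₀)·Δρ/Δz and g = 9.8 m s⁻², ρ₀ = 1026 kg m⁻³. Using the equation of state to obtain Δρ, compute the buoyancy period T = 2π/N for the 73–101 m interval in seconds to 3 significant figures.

276 s

ΔT = +1.5 K, ΔS = +2.16 psu (deep − shallow).
Δρ/ρ₀ = −αΔT + βΔS = -1.65 × 10⁻⁴ + 1.6416 × 10⁻³ = 1.4766 × 10⁻³, so Δρ ≈ 1.515 kg m⁻³.
N² = (g/ρ₀)·Δρ/Δz = g·(Δρ/ρ₀)/Δz = 9.8 × 1.4766 × 10⁻³ / 28 = 5.1681 × 10⁻⁴ s⁻².
N = √(5.1681 × 10⁻⁴) = 0.022733 rad s⁻¹ → T = 2π/N = 276.39 s ≈ 276 s.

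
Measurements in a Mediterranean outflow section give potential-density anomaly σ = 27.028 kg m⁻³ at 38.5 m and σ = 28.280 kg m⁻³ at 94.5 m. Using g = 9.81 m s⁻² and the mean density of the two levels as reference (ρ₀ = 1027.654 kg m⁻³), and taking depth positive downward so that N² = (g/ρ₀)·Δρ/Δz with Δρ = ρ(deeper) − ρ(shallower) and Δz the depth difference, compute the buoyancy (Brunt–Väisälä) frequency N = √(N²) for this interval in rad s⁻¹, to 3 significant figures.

0.0146 rad s⁻¹

Δρ = 1028.280 − 1027.028 = 1.252 kg m⁻³ over Δz = 94.5 − 38.5 = 56 m.
N² = (9.81/1027.654) × (1.252/56) = 2.1342 × 10⁻⁴ s⁻².
N = √(2.1342 × 10⁻⁴) = 0.014609 rad s⁻¹ ≈ 0.0146 rad s⁻¹.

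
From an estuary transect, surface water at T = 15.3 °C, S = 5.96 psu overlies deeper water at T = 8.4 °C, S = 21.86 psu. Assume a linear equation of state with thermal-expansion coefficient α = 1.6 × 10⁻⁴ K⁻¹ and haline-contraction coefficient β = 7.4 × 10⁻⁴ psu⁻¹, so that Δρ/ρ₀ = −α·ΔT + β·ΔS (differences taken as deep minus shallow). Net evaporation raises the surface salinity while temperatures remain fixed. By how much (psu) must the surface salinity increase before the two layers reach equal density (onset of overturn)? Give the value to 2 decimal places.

17.39 psu

Neutral buoyancy requires −α(T_deep − T_surf) + β(S_deep − S_surf′) = 0.
S_surf′ = S_deep − (α/β)·ΔT = 21.86 − (1.6 × 10⁻⁴/7.4 × 10⁻⁴)·(-6.9) = 23.3519 psu.
Increase required: 23.3519 − 5.96 = 17.3919 psu.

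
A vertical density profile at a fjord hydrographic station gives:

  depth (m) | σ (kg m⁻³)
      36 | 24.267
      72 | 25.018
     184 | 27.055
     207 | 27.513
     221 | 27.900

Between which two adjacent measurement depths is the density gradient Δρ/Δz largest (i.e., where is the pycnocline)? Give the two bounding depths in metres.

Compute the density gradient over each adjacent pair:
  36–72 m: Δρ/Δz = 0.751/36 = 0.021 kg m⁻⁴
  72–184 m: Δρ/Δz = 2.037/112 = 0.018 kg m⁻⁴
  184–207 m: Δρ/Δz = 0.458/23 = 0.020 kg m⁻⁴
  207–221 m: Δρ/Δz = 0.387/14 = 0.028 kg m⁻⁴
The largest gradient is in the 207–221 m interval — the pycnocline.

207–221 m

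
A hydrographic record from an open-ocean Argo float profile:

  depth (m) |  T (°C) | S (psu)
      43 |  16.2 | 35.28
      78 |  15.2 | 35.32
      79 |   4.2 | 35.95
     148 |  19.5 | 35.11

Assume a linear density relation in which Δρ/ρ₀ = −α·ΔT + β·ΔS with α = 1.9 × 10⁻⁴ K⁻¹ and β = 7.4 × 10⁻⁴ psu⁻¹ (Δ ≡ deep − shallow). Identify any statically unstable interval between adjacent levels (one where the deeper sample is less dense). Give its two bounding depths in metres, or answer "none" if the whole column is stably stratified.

79–148 m

Evaluate Δρ/ρ₀ = −αΔT + βΔS across each adjacent pair:
  43–78 m: −αΔT+βΔS = −(1.9 × 10⁻⁴)(-1.0)+(7.4 × 10⁻⁴)(+0.04) = 2.2 × 10⁻⁴ → stable
  78–79 m: −αΔT+βΔS = −(1.9 × 10⁻⁴)(-11.0)+(7.4 × 10⁻⁴)(+0.63) = 2.6 × 10⁻³ → stable
  79–148 m: −αΔT+βΔS = −(1.9 × 10⁻⁴)(+15.3)+(7.4 × 10⁻⁴)(-0.84) = -3.5 × 10⁻³ → UNSTABLE
The 79–148 m interval has Δρ < 0: lighter water underlies denser water.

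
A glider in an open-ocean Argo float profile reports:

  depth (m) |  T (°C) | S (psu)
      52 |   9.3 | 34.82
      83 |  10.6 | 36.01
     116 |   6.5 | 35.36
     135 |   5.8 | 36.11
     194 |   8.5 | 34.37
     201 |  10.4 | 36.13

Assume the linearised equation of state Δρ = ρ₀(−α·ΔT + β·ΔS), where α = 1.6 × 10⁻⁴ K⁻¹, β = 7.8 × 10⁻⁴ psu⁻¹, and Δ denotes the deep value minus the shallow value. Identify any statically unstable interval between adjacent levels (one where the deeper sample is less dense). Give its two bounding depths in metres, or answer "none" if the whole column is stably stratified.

135–194 m

Evaluate Δρ/ρ₀ = −αΔT + βΔS across each adjacent pair:
  52–83 m: −αΔT+βΔS = −(1.6 × 10⁻⁴)(+1.3)+(7.8 × 10⁻⁴)(+1.19) = 7.2 × 10⁻⁴ → stable
  83–116 m: −αΔT+βΔS = −(1.6 × 10⁻⁴)(-4.1)+(7.8 × 10⁻⁴)(-0.65) = 1.5 × 10⁻⁴ → stable
  116–135 m: −αΔT+βΔS = −(1.6 × 10⁻⁴)(-0.7)+(7.8 × 10⁻⁴)(+0.75) = 7.0 × 10⁻⁴ → stable
  135–194 m: −αΔT+βΔS = −(1.6 × 10⁻⁴)(+2.7)+(7.8 × 10⁻⁴)(-1.74) = -1.8 × 10⁻³ → UNSTABLE
  194–201 m: −αΔT+βΔS = −(1.6 × 10⁻⁴)(+1.9)+(7.8 × 10⁻⁴)(+1.76) = 1.1 × 10⁻³ → stable
The 135–194 m interval has Δρ < 0: lighter water underlies denser water.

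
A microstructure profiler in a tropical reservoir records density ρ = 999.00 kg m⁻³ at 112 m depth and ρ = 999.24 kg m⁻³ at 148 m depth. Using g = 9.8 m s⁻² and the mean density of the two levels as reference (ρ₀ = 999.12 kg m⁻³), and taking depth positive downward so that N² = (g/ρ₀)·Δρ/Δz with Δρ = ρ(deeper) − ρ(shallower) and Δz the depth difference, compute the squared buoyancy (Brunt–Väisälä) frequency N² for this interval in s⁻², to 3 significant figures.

Δρ = 999.24 − 999.00 = 0.24 kg m⁻³ over Δz = 148 − 112 = 36 m.
N² = (9.8/999.12) × (0.24/36) = 6.5391 × 10⁻⁵ s⁻² ≈ 6.54 × 10⁻⁵ s⁻².

6.54 × 10⁻⁵ s⁻²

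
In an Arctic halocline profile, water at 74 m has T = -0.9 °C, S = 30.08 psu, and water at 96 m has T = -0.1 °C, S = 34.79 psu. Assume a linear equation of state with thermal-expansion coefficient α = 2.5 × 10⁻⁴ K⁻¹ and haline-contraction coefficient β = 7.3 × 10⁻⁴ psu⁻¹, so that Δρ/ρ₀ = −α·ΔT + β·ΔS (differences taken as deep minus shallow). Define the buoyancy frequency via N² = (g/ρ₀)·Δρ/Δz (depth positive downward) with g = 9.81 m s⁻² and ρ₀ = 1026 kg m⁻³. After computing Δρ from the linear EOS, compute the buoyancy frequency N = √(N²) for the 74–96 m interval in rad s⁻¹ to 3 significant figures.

0.0380 rad s⁻¹

ΔT = +0.8 K, ΔS = +4.71 psu (deep − shallow).
Δρ/ρ₀ = −αΔT + βΔS = -2.00 × 10⁻⁴ + 3.4383 × 10⁻³ = 3.2383 × 10⁻³, so Δρ ≈ 3.322 kg m⁻³.
N² = (g/ρ₀)·Δρ/Δz = g·(Δρ/ρ₀)/Δz = 9.81 × 3.2383 × 10⁻³ / 22 = 1.4440 × 10⁻³ s⁻².
N = √(1.4440 × 10⁻³) = 0.038000 rad s⁻¹ ≈ 0.0380 rad s⁻¹.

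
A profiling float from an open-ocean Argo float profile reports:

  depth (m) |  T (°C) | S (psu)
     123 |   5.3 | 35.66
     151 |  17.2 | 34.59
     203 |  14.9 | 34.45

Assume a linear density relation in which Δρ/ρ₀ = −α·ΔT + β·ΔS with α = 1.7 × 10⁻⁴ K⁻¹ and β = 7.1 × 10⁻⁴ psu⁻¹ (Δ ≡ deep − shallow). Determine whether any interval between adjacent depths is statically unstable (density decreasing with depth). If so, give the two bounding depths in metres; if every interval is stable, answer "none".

123–151 m

Evaluate Δρ/ρ₀ = −αΔT + βΔS across each adjacent pair:
  123–151 m: −αΔT+βΔS = −(1.7 × 10⁻⁴)(+11.9)+(7.1 × 10⁻⁴)(-1.07) = -2.8 × 10⁻³ → UNSTABLE
  151–203 m: −αΔT+βΔS = −(1.7 × 10⁻⁴)(-2.3)+(7.1 × 10⁻⁴)(-0.14) = 2.9 × 10⁻⁴ → stable
The 123–151 m interval has Δρ < 0: lighter water underlies denser water.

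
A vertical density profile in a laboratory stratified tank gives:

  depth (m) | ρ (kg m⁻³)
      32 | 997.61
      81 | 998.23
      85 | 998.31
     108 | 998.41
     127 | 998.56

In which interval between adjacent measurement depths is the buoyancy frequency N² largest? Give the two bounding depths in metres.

81–85 m

Compute the density gradient over each adjacent pair:
  32–81 m: Δρ/Δz = 0.62/49 = 0.013 kg m⁻⁴
  81–85 m: Δρ/Δz = 0.08/4 = 0.020 kg m⁻⁴
  85–108 m: Δρ/Δz = 0.10/23 = 4.3 × 10⁻³ kg m⁻⁴
  108–127 m: Δρ/Δz = 0.15/19 = 7.9 × 10⁻³ kg m⁻⁴
The largest gradient is in the 81–85 m interval — the pycnocline.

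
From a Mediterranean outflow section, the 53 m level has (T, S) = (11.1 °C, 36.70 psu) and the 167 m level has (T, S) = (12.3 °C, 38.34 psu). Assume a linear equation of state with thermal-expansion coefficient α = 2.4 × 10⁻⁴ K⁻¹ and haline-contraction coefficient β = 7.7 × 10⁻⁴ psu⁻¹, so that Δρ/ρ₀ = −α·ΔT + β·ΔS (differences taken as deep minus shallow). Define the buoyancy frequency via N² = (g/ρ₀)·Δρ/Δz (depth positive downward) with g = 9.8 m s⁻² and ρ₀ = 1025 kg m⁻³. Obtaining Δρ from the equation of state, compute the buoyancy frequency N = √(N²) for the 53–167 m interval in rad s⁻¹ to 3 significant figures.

ΔT = +1.2 K, ΔS = +1.64 psu (deep − shallow).
Δρ/ρ₀ = −αΔT + βΔS = -2.88 × 10⁻⁴ + 1.2628 × 10⁻³ = 9.748 × 10⁻⁴, so Δρ ≈ 0.9992 kg m⁻³.
N² = (g/ρ₀)·Δρ/Δz = g·(Δρ/ρ₀)/Δz = 9.8 × 9.748 × 10⁻⁴ / 114 = 8.3799 × 10⁻⁵ s⁻².
N = √(8.3799 × 10⁻⁵) = 9.1542 × 10⁻³ rad s⁻¹ ≈ 9.15 × 10⁻³ rad s⁻¹.

9.15 × 10⁻³ rad s⁻¹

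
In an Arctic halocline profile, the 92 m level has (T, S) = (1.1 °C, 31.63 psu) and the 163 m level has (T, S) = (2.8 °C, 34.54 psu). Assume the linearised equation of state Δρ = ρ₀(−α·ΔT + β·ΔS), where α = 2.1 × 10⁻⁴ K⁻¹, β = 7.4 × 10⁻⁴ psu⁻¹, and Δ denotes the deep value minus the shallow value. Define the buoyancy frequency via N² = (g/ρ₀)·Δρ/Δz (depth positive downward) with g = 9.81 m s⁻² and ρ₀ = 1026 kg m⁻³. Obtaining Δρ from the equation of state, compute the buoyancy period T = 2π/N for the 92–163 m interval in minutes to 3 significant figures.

ΔT = +1.7 K, ΔS = +2.91 psu (deep − shallow).
Δρ/ρ₀ = −αΔT + βΔS = -3.57 × 10⁻⁴ + 2.1534 × 10⁻³ = 1.7964 × 10⁻³, so Δρ ≈ 1.843 kg m⁻³.
N² = (g/ρ₀)·Δρ/Δz = g·(Δρ/ρ₀)/Δz = 9.81 × 1.7964 × 10⁻³ / 71 = 2.4821 × 10⁻⁴ s⁻².
N = √(2.4821 × 10⁻⁴) = 0.015755 rad s⁻¹ → T = 2π/N = 398.81 s = 6.6468 min ≈ 6.65 min.

6.65 min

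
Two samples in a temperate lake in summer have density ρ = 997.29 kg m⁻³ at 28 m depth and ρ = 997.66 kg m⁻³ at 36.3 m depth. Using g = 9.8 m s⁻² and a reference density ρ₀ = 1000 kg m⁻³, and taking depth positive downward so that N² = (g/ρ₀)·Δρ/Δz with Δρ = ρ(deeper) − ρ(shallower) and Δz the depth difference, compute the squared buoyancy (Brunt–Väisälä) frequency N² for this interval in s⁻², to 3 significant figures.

4.37 × 10⁻⁴ s⁻²

Δρ = 997.66 − 997.29 = 0.37 kg m⁻³ over Δz = 36.3 − 28 = 8.3 m.
N² = (9.8/1000) × (0.37/8.3) = 4.3687 × 10⁻⁴ s⁻² ≈ 4.37 × 10⁻⁴ s⁻².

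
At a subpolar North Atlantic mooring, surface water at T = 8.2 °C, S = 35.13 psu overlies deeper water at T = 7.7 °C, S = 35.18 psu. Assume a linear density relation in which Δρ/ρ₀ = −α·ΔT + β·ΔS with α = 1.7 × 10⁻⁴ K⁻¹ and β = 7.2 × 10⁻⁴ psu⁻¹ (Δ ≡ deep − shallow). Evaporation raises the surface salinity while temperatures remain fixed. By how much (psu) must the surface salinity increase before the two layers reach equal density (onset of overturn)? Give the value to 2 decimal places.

Neutral buoyancy requires −α(T_deep − T_surf) + β(S_deep − S_surf′) = 0.
S_surf′ = S_deep − (α/β)·ΔT = 35.18 − (1.7 × 10⁻⁴/7.2 × 10⁻⁴)·(-0.5) = 35.2981 psu.
Increase required: 35.2981 − 35.13 = 0.1681 psu.

0.17 psu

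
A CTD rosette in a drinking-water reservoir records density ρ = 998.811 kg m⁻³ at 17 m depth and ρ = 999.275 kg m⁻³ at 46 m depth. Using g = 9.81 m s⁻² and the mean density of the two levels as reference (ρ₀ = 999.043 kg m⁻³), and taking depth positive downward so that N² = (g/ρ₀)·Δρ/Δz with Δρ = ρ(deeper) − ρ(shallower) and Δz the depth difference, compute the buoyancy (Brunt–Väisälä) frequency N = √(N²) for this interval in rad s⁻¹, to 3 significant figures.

Δρ = 999.275 − 998.811 = 0.464 kg m⁻³ over Δz = 46 − 17 = 29 m.
N² = (9.81/999.043) × (0.464/29) = 1.5711 × 10⁻⁴ s⁻².
N = √(1.5711 × 10⁻⁴) = 0.012534 rad s⁻¹ ≈ 0.0125 rad s⁻¹.

0.0125 rad s⁻¹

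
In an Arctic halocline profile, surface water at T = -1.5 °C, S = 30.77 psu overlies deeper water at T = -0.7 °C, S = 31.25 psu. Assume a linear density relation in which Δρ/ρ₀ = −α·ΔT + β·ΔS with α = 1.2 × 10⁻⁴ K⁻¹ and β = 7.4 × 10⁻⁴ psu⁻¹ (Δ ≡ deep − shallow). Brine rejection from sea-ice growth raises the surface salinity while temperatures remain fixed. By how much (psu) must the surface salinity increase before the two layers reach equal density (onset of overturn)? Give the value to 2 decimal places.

Neutral buoyancy requires −α(T_deep − T_surf) + β(S_deep − S_surf′) = 0.
S_surf′ = S_deep − (α/β)·ΔT = 31.25 − (1.2 × 10⁻⁴/7.4 × 10⁻⁴)·(+0.8) = 31.1203 psu.
Increase required: 31.1203 − 30.77 = 0.3503 psu.

0.35 psu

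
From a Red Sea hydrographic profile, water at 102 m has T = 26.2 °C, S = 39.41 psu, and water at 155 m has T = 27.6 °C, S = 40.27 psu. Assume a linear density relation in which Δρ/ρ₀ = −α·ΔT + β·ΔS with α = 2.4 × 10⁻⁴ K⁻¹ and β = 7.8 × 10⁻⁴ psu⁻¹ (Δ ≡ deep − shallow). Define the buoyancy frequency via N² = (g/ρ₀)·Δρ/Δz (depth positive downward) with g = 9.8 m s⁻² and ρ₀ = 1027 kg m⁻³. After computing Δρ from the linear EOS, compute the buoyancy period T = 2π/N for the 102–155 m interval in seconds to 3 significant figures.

ΔT = +1.4 K, ΔS = +0.86 psu (deep − shallow).
Δρ/ρ₀ = −αΔT + βΔS = -3.36 × 10⁻⁴ + 6.708 × 10⁻⁴ = 3.348 × 10⁻⁴, so Δρ ≈ 0.3438 kg m⁻³.
N² = (g/ρ₀)·Δρ/Δz = g·(Δρ/ρ₀)/Δz = 9.8 × 3.348 × 10⁻⁴ / 53 = 6.1906 × 10⁻⁵ s⁻².
N = √(6.1906 × 10⁻⁵) = 7.8680 × 10⁻³ rad s⁻¹ → T = 2π/N = 798.57 s ≈ 799 s.

799 s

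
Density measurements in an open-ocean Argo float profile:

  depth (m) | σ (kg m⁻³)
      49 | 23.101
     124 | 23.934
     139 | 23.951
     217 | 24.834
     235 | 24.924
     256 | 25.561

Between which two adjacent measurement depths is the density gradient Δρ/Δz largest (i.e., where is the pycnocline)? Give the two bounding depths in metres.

235–256 m

Compute the density gradient over each adjacent pair:
  49–124 m: Δρ/Δz = 0.833/75 = 0.011 kg m⁻⁴
  124–139 m: Δρ/Δz = 0.017/15 = 1.1 × 10⁻³ kg m⁻⁴
  139–217 m: Δρ/Δz = 0.883/78 = 0.011 kg m⁻⁴
  217–235 m: Δρ/Δz = 0.090/18 = 5.0 × 10⁻³ kg m⁻⁴
  235–256 m: Δρ/Δz = 0.637/21 = 0.030 kg m⁻⁴
The largest gradient is in the 235–256 m interval — the pycnocline.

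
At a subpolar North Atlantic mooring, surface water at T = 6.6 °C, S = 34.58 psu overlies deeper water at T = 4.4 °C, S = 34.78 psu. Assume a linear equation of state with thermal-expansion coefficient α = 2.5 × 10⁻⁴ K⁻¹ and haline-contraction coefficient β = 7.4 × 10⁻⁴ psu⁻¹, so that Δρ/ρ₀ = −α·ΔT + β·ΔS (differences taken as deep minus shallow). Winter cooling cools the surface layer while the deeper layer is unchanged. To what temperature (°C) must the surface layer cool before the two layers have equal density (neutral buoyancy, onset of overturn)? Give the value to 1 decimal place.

3.8 °C

Neutral buoyancy requires Δρ = 0, i.e. −α(T_deep − T_surf′) + β(S_deep − S_surf) = 0.
T_surf′ = T_deep − (β/α)·ΔS = 4.4 − (7.4 × 10⁻⁴/2.5 × 10⁻⁴)·(+0.20) = 3.808 °C.
Cooling required: 6.6 − (3.808) = 2.792 °C.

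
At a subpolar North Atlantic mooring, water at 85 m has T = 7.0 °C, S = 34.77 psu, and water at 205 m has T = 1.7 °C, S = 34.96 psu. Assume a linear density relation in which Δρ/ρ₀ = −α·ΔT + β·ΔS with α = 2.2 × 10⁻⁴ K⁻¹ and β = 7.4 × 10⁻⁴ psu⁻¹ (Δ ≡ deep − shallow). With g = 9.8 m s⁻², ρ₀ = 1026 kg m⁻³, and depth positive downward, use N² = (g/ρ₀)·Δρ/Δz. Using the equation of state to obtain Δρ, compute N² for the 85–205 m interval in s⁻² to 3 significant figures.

ΔT = -5.3 K, ΔS = +0.19 psu (deep − shallow).
Δρ/ρ₀ = −αΔT + βΔS = 1.166 × 10⁻³ + 1.406 × 10⁻⁴ = 1.3066 × 10⁻³, so Δρ ≈ 1.341 kg m⁻³.
N² = (g/ρ₀)·Δρ/Δz = g·(Δρ/ρ₀)/Δz = 9.8 × 1.3066 × 10⁻³ / 120 = 1.0671 × 10⁻⁴ s⁻² ≈ 1.07 × 10⁻⁴ s⁻².

1.07 × 10⁻⁴ s⁻²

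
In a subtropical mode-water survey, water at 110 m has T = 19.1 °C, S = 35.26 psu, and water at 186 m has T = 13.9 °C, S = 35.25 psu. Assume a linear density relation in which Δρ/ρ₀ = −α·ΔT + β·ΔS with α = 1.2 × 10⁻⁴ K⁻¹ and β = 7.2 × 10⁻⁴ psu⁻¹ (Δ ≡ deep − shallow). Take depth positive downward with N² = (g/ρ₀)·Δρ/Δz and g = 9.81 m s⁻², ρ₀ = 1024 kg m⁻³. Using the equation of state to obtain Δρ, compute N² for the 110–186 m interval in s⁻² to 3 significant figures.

7.96 × 10⁻⁵ s⁻²

ΔT = -5.2 K, ΔS = -0.01 psu (deep − shallow).
Δρ/ρ₀ = −αΔT + βΔS = 6.24 × 10⁻⁴ − 7.20 × 10⁻⁶ = 6.168 × 10⁻⁴, so Δρ ≈ 0.6316 kg m⁻³.
N² = (g/ρ₀)·Δρ/Δz = g·(Δρ/ρ₀)/Δz = 9.81 × 6.168 × 10⁻⁴ / 76 = 7.9616 × 10⁻⁵ s⁻² ≈ 7.96 × 10⁻⁵ s⁻².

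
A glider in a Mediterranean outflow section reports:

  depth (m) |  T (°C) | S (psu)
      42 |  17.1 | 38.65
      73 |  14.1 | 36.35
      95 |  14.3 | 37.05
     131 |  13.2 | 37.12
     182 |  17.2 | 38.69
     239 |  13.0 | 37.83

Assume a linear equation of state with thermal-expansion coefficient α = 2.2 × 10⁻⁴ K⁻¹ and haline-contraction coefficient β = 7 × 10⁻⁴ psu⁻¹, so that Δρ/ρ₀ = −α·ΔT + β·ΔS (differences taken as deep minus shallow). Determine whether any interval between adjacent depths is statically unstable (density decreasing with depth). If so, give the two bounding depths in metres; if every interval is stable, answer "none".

42–73 m

Evaluate Δρ/ρ₀ = −αΔT + βΔS across each adjacent pair:
  42–73 m: −αΔT+βΔS = −(2.2 × 10⁻⁴)(-3.0)+(7 × 10⁻⁴)(-2.30) = -9.5 × 10⁻⁴ → UNSTABLE
  73–95 m: −αΔT+βΔS = −(2.2 × 10⁻⁴)(+0.2)+(7 × 10⁻⁴)(+0.70) = 4.5 × 10⁻⁴ → stable
  95–131 m: −αΔT+βΔS = −(2.2 × 10⁻⁴)(-1.1)+(7 × 10⁻⁴)(+0.07) = 2.9 × 10⁻⁴ → stable
  131–182 m: −αΔT+βΔS = −(2.2 × 10⁻⁴)(+4.0)+(7 × 10⁻⁴)(+1.57) = 2.2 × 10⁻⁴ → stable
  182–239 m: −αΔT+βΔS = −(2.2 × 10⁻⁴)(-4.2)+(7 × 10⁻⁴)(-0.86) = 3.2 × 10⁻⁴ → stable
The 42–73 m interval has Δρ < 0: lighter water underlies denser water.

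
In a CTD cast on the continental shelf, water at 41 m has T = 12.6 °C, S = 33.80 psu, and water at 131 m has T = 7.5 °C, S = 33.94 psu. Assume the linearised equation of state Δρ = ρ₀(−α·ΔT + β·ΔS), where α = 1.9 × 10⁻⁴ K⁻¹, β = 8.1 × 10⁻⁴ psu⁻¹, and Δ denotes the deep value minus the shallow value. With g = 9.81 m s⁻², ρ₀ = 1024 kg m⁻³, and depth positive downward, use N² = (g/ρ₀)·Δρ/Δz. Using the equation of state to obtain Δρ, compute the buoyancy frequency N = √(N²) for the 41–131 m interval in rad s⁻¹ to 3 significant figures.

ΔT = -5.1 K, ΔS = +0.14 psu (deep − shallow).
Δρ/ρ₀ = −αΔT + βΔS = 9.69 × 10⁻⁴ + 1.134 × 10⁻⁴ = 1.0824 × 10⁻³, so Δρ ≈ 1.108 kg m⁻³.
N² = (g/ρ₀)·Δρ/Δz = g·(Δρ/ρ₀)/Δz = 9.81 × 1.0824 × 10⁻³ / 90 = 1.1798 × 10⁻⁴ s⁻².
N = √(1.1798 × 10⁻⁴) = 0.010862 rad s⁻¹ ≈ 0.0109 rad s⁻¹.

0.0109 rad s⁻¹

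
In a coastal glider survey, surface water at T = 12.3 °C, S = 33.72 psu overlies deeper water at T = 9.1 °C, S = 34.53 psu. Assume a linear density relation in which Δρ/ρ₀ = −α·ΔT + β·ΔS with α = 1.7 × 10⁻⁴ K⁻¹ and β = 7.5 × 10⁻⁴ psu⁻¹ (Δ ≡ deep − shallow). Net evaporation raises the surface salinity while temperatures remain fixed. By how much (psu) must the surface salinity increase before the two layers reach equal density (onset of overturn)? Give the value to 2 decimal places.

1.54 psu

Neutral buoyancy requires −α(T_deep − T_surf) + β(S_deep − S_surf′) = 0.
S_surf′ = S_deep − (α/β)·ΔT = 34.53 − (1.7 × 10⁻⁴/7.5 × 10⁻⁴)·(-3.2) = 35.2553 psu.
Increase required: 35.2553 − 33.72 = 1.5353 psu.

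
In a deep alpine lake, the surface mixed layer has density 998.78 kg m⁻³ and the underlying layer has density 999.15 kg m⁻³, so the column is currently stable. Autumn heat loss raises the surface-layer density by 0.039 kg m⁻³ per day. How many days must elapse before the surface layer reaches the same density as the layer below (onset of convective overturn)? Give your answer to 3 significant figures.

9.49 days

Density deficit of the surface layer: 999.15 − 998.78 = 0.37 kg m⁻³.
Required change = 0.37 / 0.039 = 9.49 days.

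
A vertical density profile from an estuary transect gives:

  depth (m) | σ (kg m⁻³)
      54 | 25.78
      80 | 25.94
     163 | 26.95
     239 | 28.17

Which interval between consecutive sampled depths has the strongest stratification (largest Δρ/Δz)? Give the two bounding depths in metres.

Compute the density gradient over each adjacent pair:
  54–80 m: Δρ/Δz = 0.16/26 = 6.2 × 10⁻³ kg m⁻⁴
  80–163 m: Δρ/Δz = 1.01/83 = 0.012 kg m⁻⁴
  163–239 m: Δρ/Δz = 1.22/76 = 0.016 kg m⁻⁴
The largest gradient is in the 163–239 m interval — the pycnocline.

163–239 m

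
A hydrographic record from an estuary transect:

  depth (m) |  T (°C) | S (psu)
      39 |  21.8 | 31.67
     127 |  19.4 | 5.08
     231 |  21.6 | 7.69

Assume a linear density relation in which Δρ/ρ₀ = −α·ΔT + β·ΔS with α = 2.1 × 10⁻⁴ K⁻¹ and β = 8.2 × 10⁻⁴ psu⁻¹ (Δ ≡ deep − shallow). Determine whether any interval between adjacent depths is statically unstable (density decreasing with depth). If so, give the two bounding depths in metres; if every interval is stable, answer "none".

Evaluate Δρ/ρ₀ = −αΔT + βΔS across each adjacent pair:
  39–127 m: −αΔT+βΔS = −(2.1 × 10⁻⁴)(-2.4)+(8.2 × 10⁻⁴)(-26.59) = -0.021 → UNSTABLE
  127–231 m: −αΔT+βΔS = −(2.1 × 10⁻⁴)(+2.2)+(8.2 × 10⁻⁴)(+2.61) = 1.7 × 10⁻³ → stable
The 39–127 m interval has Δρ < 0: lighter water underlies denser water.

39–127 m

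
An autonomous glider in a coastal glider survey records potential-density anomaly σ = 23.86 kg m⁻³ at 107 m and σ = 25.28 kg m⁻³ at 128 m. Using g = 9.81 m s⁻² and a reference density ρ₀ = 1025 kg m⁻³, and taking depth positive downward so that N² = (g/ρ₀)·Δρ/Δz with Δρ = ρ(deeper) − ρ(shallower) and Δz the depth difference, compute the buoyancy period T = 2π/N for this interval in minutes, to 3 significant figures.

4.12 min

Δρ = 1025.28 − 1023.86 = 1.42 kg m⁻³ over Δz = 128 − 107 = 21 m.
N² = (9.81/1025) × (1.42/21) = 6.4716 × 10⁻⁴ s⁻².
N = √(6.4716 × 10⁻⁴) = 0.025439 rad s⁻¹, so T = 2π/N = 246.99 s = 4.1165 min ≈ 4.12 min.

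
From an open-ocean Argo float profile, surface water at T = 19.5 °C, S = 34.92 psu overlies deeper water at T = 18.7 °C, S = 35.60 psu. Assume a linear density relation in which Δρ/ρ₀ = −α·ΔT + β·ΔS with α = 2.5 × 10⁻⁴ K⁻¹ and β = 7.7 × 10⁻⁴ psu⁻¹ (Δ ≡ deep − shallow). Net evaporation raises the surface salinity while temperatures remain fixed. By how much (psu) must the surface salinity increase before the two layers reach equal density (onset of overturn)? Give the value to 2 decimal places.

0.94 psu

Neutral buoyancy requires −α(T_deep − T_surf) + β(S_deep − S_surf′) = 0.
S_surf′ = S_deep − (α/β)·ΔT = 35.60 − (2.5 × 10⁻⁴/7.7 × 10⁻⁴)·(-0.8) = 35.8597 psu.
Increase required: 35.8597 − 34.92 = 0.9397 psu.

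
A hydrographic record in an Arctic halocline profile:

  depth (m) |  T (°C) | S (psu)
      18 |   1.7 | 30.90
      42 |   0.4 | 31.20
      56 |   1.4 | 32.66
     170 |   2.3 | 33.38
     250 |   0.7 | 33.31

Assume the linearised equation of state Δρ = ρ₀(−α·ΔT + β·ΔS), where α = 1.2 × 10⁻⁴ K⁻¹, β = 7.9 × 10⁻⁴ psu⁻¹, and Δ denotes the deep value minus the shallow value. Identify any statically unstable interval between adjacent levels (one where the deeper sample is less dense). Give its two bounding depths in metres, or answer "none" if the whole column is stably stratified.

none

Evaluate Δρ/ρ₀ = −αΔT + βΔS across each adjacent pair:
  18–42 m: −αΔT+βΔS = −(1.2 × 10⁻⁴)(-1.3)+(7.9 × 10⁻⁴)(+0.30) = 3.9 × 10⁻⁴ → stable
  42–56 m: −αΔT+βΔS = −(1.2 × 10⁻⁴)(+1.0)+(7.9 × 10⁻⁴)(+1.46) = 1.0 × 10⁻³ → stable
  56–170 m: −αΔT+βΔS = −(1.2 × 10⁻⁴)(+0.9)+(7.9 × 10⁻⁴)(+0.72) = 4.6 × 10⁻⁴ → stable
  170–250 m: −αΔT+βΔS = −(1.2 × 10⁻⁴)(-1.6)+(7.9 × 10⁻⁴)(-0.07) = 1.4 × 10⁻⁴ → stable
Every interval has Δρ > 0: the column is stably stratified throughout.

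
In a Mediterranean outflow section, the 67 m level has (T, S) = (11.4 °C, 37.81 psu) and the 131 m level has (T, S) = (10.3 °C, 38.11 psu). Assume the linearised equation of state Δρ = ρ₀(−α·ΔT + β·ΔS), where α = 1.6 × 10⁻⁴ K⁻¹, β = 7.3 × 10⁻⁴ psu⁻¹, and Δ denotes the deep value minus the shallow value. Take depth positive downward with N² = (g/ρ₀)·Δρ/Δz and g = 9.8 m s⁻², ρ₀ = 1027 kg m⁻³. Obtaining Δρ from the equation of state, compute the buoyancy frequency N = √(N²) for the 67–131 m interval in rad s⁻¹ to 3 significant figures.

ΔT = -1.1 K, ΔS = +0.30 psu (deep − shallow).
Δρ/ρ₀ = −αΔT + βΔS = 1.76 × 10⁻⁴ + 2.19 × 10⁻⁴ = 3.95 × 10⁻⁴, so Δρ ≈ 0.4057 kg m⁻³.
N² = (g/ρ₀)·Δρ/Δz = g·(Δρ/ρ₀)/Δz = 9.8 × 3.95 × 10⁻⁴ / 64 = 6.0484 × 10⁻⁵ s⁻².
N = √(6.0484 × 10⁻⁵) = 7.7771 × 10⁻³ rad s⁻¹ ≈ 7.78 × 10⁻³ rad s⁻¹.

7.78 × 10⁻³ rad s⁻¹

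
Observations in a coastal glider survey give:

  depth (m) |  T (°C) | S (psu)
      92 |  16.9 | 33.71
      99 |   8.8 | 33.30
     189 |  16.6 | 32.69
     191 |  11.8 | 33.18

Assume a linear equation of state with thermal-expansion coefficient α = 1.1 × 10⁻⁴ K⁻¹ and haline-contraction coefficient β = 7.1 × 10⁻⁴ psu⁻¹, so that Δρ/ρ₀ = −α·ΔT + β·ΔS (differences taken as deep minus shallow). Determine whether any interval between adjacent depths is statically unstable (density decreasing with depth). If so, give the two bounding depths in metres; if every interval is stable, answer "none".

Evaluate Δρ/ρ₀ = −αΔT + βΔS across each adjacent pair:
  92–99 m: −αΔT+βΔS = −(1.1 × 10⁻⁴)(-8.1)+(7.1 × 10⁻⁴)(-0.41) = 6.0 × 10⁻⁴ → stable
  99–189 m: −αΔT+βΔS = −(1.1 × 10⁻⁴)(+7.8)+(7.1 × 10⁻⁴)(-0.61) = -1.3 × 10⁻³ → UNSTABLE
  189–191 m: −αΔT+βΔS = −(1.1 × 10⁻⁴)(-4.8)+(7.1 × 10⁻⁴)(+0.49) = 8.8 × 10⁻⁴ → stable
The 99–189 m interval has Δρ < 0: lighter water underlies denser water.

99–189 m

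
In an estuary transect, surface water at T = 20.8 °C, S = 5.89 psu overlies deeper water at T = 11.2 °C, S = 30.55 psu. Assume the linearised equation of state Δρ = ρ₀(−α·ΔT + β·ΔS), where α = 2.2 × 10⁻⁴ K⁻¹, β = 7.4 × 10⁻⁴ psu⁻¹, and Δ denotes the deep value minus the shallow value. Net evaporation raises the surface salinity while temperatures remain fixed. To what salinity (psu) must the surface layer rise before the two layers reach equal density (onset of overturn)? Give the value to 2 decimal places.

33.40 psu

Neutral buoyancy requires −α(T_deep − T_surf) + β(S_deep − S_surf′) = 0.
S_surf′ = S_deep − (α/β)·ΔT = 30.55 − (2.2 × 10⁻⁴/7.4 × 10⁻⁴)·(-9.6) = 33.4041 psu.
Increase required: 33.4041 − 5.89 = 27.5141 psu.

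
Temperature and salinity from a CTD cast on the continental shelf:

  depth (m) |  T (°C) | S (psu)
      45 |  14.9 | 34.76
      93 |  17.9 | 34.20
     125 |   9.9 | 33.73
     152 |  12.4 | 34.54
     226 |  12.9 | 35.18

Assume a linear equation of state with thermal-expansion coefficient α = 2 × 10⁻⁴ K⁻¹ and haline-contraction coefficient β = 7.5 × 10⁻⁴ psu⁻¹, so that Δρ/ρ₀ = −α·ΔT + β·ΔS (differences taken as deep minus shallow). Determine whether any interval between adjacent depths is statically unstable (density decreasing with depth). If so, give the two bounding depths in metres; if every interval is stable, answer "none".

45–93 m

Evaluate Δρ/ρ₀ = −αΔT + βΔS across each adjacent pair:
  45–93 m: −αΔT+βΔS = −(2 × 10⁻⁴)(+3.0)+(7.5 × 10⁻⁴)(-0.56) = -1.0 × 10⁻³ → UNSTABLE
  93–125 m: −αΔT+βΔS = −(2 × 10⁻⁴)(-8.0)+(7.5 × 10⁻⁴)(-0.47) = 1.2 × 10⁻³ → stable
  125–152 m: −αΔT+βΔS = −(2 × 10⁻⁴)(+2.5)+(7.5 × 10⁻⁴)(+0.81) = 1.1 × 10⁻⁴ → stable
  152–226 m: −αΔT+βΔS = −(2 × 10⁻⁴)(+0.5)+(7.5 × 10⁻⁴)(+0.64) = 3.8 × 10⁻⁴ → stable
The 45–93 m interval has Δρ < 0: lighter water underlies denser water.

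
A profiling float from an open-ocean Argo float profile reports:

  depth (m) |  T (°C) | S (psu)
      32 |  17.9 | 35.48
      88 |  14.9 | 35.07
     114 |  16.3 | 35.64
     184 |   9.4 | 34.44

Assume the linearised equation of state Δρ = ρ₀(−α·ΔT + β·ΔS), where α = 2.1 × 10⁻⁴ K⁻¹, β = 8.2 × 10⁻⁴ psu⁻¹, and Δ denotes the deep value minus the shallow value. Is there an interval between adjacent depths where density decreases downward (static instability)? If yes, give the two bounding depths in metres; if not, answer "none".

Evaluate Δρ/ρ₀ = −αΔT + βΔS across each adjacent pair:
  32–88 m: −αΔT+βΔS = −(2.1 × 10⁻⁴)(-3.0)+(8.2 × 10⁻⁴)(-0.41) = 2.9 × 10⁻⁴ → stable
  88–114 m: −αΔT+βΔS = −(2.1 × 10⁻⁴)(+1.4)+(8.2 × 10⁻⁴)(+0.57) = 1.7 × 10⁻⁴ → stable
  114–184 m: −αΔT+βΔS = −(2.1 × 10⁻⁴)(-6.9)+(8.2 × 10⁻⁴)(-1.20) = 4.7 × 10⁻⁴ → stable
Every interval has Δρ > 0: the column is stably stratified throughout.

none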